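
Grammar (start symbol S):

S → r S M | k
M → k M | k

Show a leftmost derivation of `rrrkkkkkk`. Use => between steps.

S => rSM   [S → r S M]
rSM => rrSMM   [S → r S M]
rrSMM => rrrSMMM   [S → r S M]
rrrSMMM => rrrkMMM   [S → k]
rrrkMMM => rrrkkMMM   [M → k M]
rrrkkMMM => rrrkkkMM   [M → k]
rrrkkkMM => rrrkkkkM   [M → k]
rrrkkkkM => rrrkkkkkM   [M → k M]
rrrkkkkkM => rrrkkkkkk   [M → k]

S=>rSM=>rrSMM=>rrrSMMM=>rrrkMMM=>rrrkkMMM=>rrrkkkMM=>rrrkkkkM=>rrrkkkkkM=>rrrkkkkkk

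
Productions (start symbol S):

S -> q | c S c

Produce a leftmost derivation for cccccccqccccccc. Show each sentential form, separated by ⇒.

S ⇒ cSc ⇒ ccScc ⇒ cccSccc ⇒ ccccScccc ⇒ cccccSccccc ⇒ ccccccScccccc ⇒ cccccccSccccccc ⇒ cccccccqccccccc

S ⇒ cSc   [S -> c S c]
cSc ⇒ ccScc   [S -> c S c]
ccScc ⇒ cccSccc   [S -> c S c]
cccSccc ⇒ ccccScccc   [S -> c S c]
ccccScccc ⇒ cccccSccccc   [S -> c S c]
cccccSccccc ⇒ ccccccScccccc   [S -> c S c]
ccccccScccccc ⇒ cccccccSccccccc   [S -> c S c]
cccccccSccccccc ⇒ cccccccqccccccc   [S -> q]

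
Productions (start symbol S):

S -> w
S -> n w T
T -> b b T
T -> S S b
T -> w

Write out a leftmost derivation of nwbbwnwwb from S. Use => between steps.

S => nwT   [S -> n w T]
nwT => nwbbT   [T -> b b T]
nwbbT => nwbbSSb   [T -> S S b]
nwbbSSb => nwbbwSb   [S -> w]
nwbbwSb => nwbbwnwTb   [S -> n w T]
nwbbwnwTb => nwbbwnwwb   [T -> w]

S => nwT => nwbbT => nwbbSSb => nwbbwSb => nwbbwnwTb => nwbbwnwwb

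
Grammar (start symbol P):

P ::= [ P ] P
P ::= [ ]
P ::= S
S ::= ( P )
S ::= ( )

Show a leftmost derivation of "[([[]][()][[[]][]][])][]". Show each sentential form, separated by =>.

P => [P]P   [P ::= [ P ] P]
[P]P => [S]P   [P ::= S]
[S]P => [(P)]P   [S ::= ( P )]
[(P)]P => [([P]P)]P   [P ::= [ P ] P]
[([P]P)]P => [([[]]P)]P   [P ::= [ ]]
[([[]]P)]P => [([[]][P]P)]P   [P ::= [ P ] P]
[([[]][P]P)]P => [([[]][S]P)]P   [P ::= S]
[([[]][S]P)]P => [([[]][()]P)]P   [S ::= ( )]
[([[]][()]P)]P => [([[]][()][P]P)]P   [P ::= [ P ] P]
[([[]][()][P]P)]P => [([[]][()][[P]P]P)]P   [P ::= [ P ] P]
[([[]][()][[P]P]P)]P => [([[]][()][[[]]P]P)]P   [P ::= [ ]]
[([[]][()][[[]]P]P)]P => [([[]][()][[[]][]]P)]P   [P ::= [ ]]
[([[]][()][[[]][]]P)]P => [([[]][()][[[]][]][])]P   [P ::= [ ]]
[([[]][()][[[]][]][])]P => [([[]][()][[[]][]][])][]   [P ::= [ ]]

P => [P]P => [S]P => [(P)]P => [([P]P)]P => [([[]]P)]P => [([[]][P]P)]P => [([[]][S]P)]P => [([[]][()]P)]P => [([[]][()][P]P)]P => [([[]][()][[P]P]P)]P => [([[]][()][[[]]P]P)]P => [([[]][()][[[]][]]P)]P => [([[]][()][[[]][]][])]P => [([[]][()][[[]][]][])][]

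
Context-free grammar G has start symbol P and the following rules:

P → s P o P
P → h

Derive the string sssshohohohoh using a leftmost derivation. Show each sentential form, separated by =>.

P => sPoP => ssPoPoP => sssPoPoPoP => ssssPoPoPoPoP => sssshoPoPoPoP => sssshohoPoPoP => sssshohohoPoP => sssshohohohoP => sssshohohohoh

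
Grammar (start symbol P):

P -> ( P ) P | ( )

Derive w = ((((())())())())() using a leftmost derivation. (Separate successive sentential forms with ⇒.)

P ⇒ (P)P   [P -> ( P ) P]
(P)P ⇒ ((P)P)P   [P -> ( P ) P]
((P)P)P ⇒ (((P)P)P)P   [P -> ( P ) P]
(((P)P)P)P ⇒ ((((P)P)P)P)P   [P -> ( P ) P]
((((P)P)P)P)P ⇒ ((((())P)P)P)P   [P -> ( )]
((((())P)P)P)P ⇒ ((((())())P)P)P   [P -> ( )]
((((())())P)P)P ⇒ ((((())())())P)P   [P -> ( )]
((((())())())P)P ⇒ ((((())())())())P   [P -> ( )]
((((())())())())P ⇒ ((((())())())())()   [P -> ( )]

P ⇒ (P)P ⇒ ((P)P)P ⇒ (((P)P)P)P ⇒ ((((P)P)P)P)P ⇒ ((((())P)P)P)P ⇒ ((((())())P)P)P ⇒ ((((())())())P)P ⇒ ((((())())())())P ⇒ ((((())())())())()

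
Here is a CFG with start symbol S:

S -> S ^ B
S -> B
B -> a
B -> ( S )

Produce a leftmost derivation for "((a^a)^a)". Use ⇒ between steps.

S⇒B⇒(S)⇒(S^B)⇒(B^B)⇒((S)^B)⇒((S^B)^B)⇒((B^B)^B)⇒((a^B)^B)⇒((a^a)^B)⇒((a^a)^a)

S ⇒ B   [S -> B]
B ⇒ (S)   [B -> ( S )]
(S) ⇒ (S^B)   [S -> S ^ B]
(S^B) ⇒ (B^B)   [S -> B]
(B^B) ⇒ ((S)^B)   [B -> ( S )]
((S)^B) ⇒ ((S^B)^B)   [S -> S ^ B]
((S^B)^B) ⇒ ((B^B)^B)   [S -> B]
((B^B)^B) ⇒ ((a^B)^B)   [B -> a]
((a^B)^B) ⇒ ((a^a)^B)   [B -> a]
((a^a)^B) ⇒ ((a^a)^a)   [B -> a]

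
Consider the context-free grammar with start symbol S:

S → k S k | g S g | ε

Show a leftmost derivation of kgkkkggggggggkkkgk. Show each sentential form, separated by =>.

S=>kSk=>kgSgk=>kgkSkgk=>kgkkSkkgk=>kgkkkSkkkgk=>kgkkkgSgkkkgk=>kgkkkggSggkkkgk=>kgkkkgggSgggkkkgk=>kgkkkggggSggggkkkgk=>kgkkkggggggggkkkgk

S => kSk   [S → k S k]
kSk => kgSgk   [S → g S g]
kgSgk => kgkSkgk   [S → k S k]
kgkSkgk => kgkkSkkgk   [S → k S k]
kgkkSkkgk => kgkkkSkkkgk   [S → k S k]
kgkkkSkkkgk => kgkkkgSgkkkgk   [S → g S g]
kgkkkgSgkkkgk => kgkkkggSggkkkgk   [S → g S g]
kgkkkggSggkkkgk => kgkkkgggSgggkkkgk   [S → g S g]
kgkkkgggSgggkkkgk => kgkkkggggSggggkkkgk   [S → g S g]
kgkkkggggSggggkkkgk => kgkkkggggggggkkkgk   [S → ε]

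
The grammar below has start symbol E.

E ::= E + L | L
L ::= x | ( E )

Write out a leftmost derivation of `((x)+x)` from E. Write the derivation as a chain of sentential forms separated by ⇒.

E⇒L⇒(E)⇒(E+L)⇒(L+L)⇒((E)+L)⇒((L)+L)⇒((x)+L)⇒((x)+x)

E ⇒ L   [E ::= L]
L ⇒ (E)   [L ::= ( E )]
(E) ⇒ (E+L)   [E ::= E + L]
(E+L) ⇒ (L+L)   [E ::= L]
(L+L) ⇒ ((E)+L)   [L ::= ( E )]
((E)+L) ⇒ ((L)+L)   [E ::= L]
((L)+L) ⇒ ((x)+L)   [L ::= x]
((x)+L) ⇒ ((x)+x)   [L ::= x]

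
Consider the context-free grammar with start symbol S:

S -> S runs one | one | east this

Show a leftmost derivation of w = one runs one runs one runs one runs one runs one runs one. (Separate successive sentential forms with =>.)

S => S runs one => S runs one runs one => S runs one runs one runs one => S runs one runs one runs one runs one => S runs one runs one runs one runs one runs one => S runs one runs one runs one runs one runs one runs one => one runs one runs one runs one runs one runs one runs one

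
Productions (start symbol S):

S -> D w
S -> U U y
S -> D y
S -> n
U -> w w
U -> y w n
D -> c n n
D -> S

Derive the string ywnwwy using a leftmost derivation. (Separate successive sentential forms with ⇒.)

S ⇒ UUy   [S -> U U y]
UUy ⇒ ywnUy   [U -> y w n]
ywnUy ⇒ ywnwwy   [U -> w w]

S⇒UUy⇒ywnUy⇒ywnwwy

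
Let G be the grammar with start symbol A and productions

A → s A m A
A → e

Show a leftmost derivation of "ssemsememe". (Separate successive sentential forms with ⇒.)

A⇒sAmA⇒ssAmAmA⇒ssemAmA⇒ssemsAmAmA⇒ssemsemAmA⇒ssemsememA⇒ssemsememe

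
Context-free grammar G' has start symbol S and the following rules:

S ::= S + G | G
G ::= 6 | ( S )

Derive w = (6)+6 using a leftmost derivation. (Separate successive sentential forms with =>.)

S => S+G => G+G => (S)+G => (G)+G => (6)+G => (6)+6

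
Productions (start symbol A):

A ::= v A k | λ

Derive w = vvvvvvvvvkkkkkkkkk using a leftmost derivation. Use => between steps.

A => vAk => vvAkk => vvvAkkk => vvvvAkkkk => vvvvvAkkkkk => vvvvvvAkkkkkk => vvvvvvvAkkkkkkk => vvvvvvvvAkkkkkkkk => vvvvvvvvvAkkkkkkkkk => vvvvvvvvvkkkkkkkkk

A => vAk   [A ::= v A k]
vAk => vvAkk   [A ::= v A k]
vvAkk => vvvAkkk   [A ::= v A k]
vvvAkkk => vvvvAkkkk   [A ::= v A k]
vvvvAkkkk => vvvvvAkkkkk   [A ::= v A k]
vvvvvAkkkkk => vvvvvvAkkkkkk   [A ::= v A k]
vvvvvvAkkkkkk => vvvvvvvAkkkkkkk   [A ::= v A k]
vvvvvvvAkkkkkkk => vvvvvvvvAkkkkkkkk   [A ::= v A k]
vvvvvvvvAkkkkkkkk => vvvvvvvvvAkkkkkkkkk   [A ::= v A k]
vvvvvvvvvAkkkkkkkkk => vvvvvvvvvkkkkkkkkk   [A ::= λ]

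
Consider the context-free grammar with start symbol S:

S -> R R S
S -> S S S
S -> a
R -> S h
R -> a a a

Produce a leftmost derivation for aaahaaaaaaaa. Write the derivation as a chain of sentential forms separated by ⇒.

S ⇒ SSS   [S -> S S S]
SSS ⇒ SSSSS   [S -> S S S]
SSSSS ⇒ RRSSSSS   [S -> R R S]
RRSSSSS ⇒ ShRSSSSS   [R -> S h]
ShRSSSSS ⇒ SSShRSSSSS   [S -> S S S]
SSShRSSSSS ⇒ aSShRSSSSS   [S -> a]
aSShRSSSSS ⇒ aaShRSSSSS   [S -> a]
aaShRSSSSS ⇒ aaahRSSSSS   [S -> a]
aaahRSSSSS ⇒ aaahaaaSSSSS   [R -> a a a]
aaahaaaSSSSS ⇒ aaahaaaaSSSS   [S -> a]
aaahaaaaSSSS ⇒ aaahaaaaaSSS   [S -> a]
aaahaaaaaSSS ⇒ aaahaaaaaaSS   [S -> a]
aaahaaaaaaSS ⇒ aaahaaaaaaaS   [S -> a]
aaahaaaaaaaS ⇒ aaahaaaaaaaa   [S -> a]

S⇒SSS⇒SSSSS⇒RRSSSSS⇒ShRSSSSS⇒SSShRSSSSS⇒aSShRSSSSS⇒aaShRSSSSS⇒aaahRSSSSS⇒aaahaaaSSSSS⇒aaahaaaaSSSS⇒aaahaaaaaSSS⇒aaahaaaaaaSS⇒aaahaaaaaaaS⇒aaahaaaaaaaa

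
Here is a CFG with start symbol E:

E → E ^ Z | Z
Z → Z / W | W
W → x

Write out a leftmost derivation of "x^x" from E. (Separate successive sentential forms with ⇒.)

E ⇒ E^Z   [E → E ^ Z]
E^Z ⇒ Z^Z   [E → Z]
Z^Z ⇒ W^Z   [Z → W]
W^Z ⇒ x^Z   [W → x]
x^Z ⇒ x^W   [Z → W]
x^W ⇒ x^x   [W → x]

E⇒E^Z⇒Z^Z⇒W^Z⇒x^Z⇒x^W⇒x^x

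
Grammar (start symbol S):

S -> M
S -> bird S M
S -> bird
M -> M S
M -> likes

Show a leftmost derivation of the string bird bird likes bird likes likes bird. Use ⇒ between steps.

S ⇒ bird S M ⇒ bird bird M ⇒ bird bird M S ⇒ bird bird M S S ⇒ bird bird likes S S ⇒ bird bird likes bird S M S ⇒ bird bird likes bird M M S ⇒ bird bird likes bird likes M S ⇒ bird bird likes bird likes likes S ⇒ bird bird likes bird likes likes bird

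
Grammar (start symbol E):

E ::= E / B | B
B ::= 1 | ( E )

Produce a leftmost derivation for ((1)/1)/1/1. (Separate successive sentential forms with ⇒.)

E ⇒ E/B ⇒ E/B/B ⇒ B/B/B ⇒ (E)/B/B ⇒ (E/B)/B/B ⇒ (B/B)/B/B ⇒ ((E)/B)/B/B ⇒ ((B)/B)/B/B ⇒ ((1)/B)/B/B ⇒ ((1)/1)/B/B ⇒ ((1)/1)/1/B ⇒ ((1)/1)/1/1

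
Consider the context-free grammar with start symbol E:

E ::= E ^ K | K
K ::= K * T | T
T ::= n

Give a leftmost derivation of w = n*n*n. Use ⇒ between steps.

E ⇒ K   [E ::= K]
K ⇒ K*T   [K ::= K * T]
K*T ⇒ K*T*T   [K ::= K * T]
K*T*T ⇒ T*T*T   [K ::= T]
T*T*T ⇒ n*T*T   [T ::= n]
n*T*T ⇒ n*n*T   [T ::= n]
n*n*T ⇒ n*n*n   [T ::= n]

E ⇒ K ⇒ K*T ⇒ K*T*T ⇒ T*T*T ⇒ n*T*T ⇒ n*n*T ⇒ n*n*n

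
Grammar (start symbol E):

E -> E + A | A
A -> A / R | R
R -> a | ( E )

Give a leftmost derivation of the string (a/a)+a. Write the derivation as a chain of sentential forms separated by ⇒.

E ⇒ E+A   [E -> E + A]
E+A ⇒ A+A   [E -> A]
A+A ⇒ R+A   [A -> R]
R+A ⇒ (E)+A   [R -> ( E )]
(E)+A ⇒ (A)+A   [E -> A]
(A)+A ⇒ (A/R)+A   [A -> A / R]
(A/R)+A ⇒ (R/R)+A   [A -> R]
(R/R)+A ⇒ (a/R)+A   [R -> a]
(a/R)+A ⇒ (a/a)+A   [R -> a]
(a/a)+A ⇒ (a/a)+R   [A -> R]
(a/a)+R ⇒ (a/a)+a   [R -> a]

E⇒E+A⇒A+A⇒R+A⇒(E)+A⇒(A)+A⇒(A/R)+A⇒(R/R)+A⇒(a/R)+A⇒(a/a)+A⇒(a/a)+R⇒(a/a)+a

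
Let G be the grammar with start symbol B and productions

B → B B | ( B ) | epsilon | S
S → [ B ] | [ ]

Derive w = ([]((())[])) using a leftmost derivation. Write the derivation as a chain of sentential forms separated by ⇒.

B ⇒ (B) ⇒ (BB) ⇒ (SB) ⇒ ([]B) ⇒ ([](B)) ⇒ ([](BB)) ⇒ ([]((B)B)) ⇒ ([](((B))B)) ⇒ ([]((())B)) ⇒ ([]((())S)) ⇒ ([]((())[]))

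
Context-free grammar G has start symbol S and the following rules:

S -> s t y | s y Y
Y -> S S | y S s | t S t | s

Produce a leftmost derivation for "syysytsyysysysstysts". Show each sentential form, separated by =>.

S => syY   [S -> s y Y]
syY => syySs   [Y -> y S s]
syySs => syysyYs   [S -> s y Y]
syysyYs => syysytSts   [Y -> t S t]
syysytSts => syysytsyYts   [S -> s y Y]
syysytsyYts => syysytsyySsts   [Y -> y S s]
syysytsyySsts => syysytsyysyYsts   [S -> s y Y]
syysytsyysyYsts => syysytsyysySSsts   [Y -> S S]
syysytsyysySSsts => syysytsyysysyYSsts   [S -> s y Y]
syysytsyysysyYSsts => syysytsyysysysSsts   [Y -> s]
syysytsyysysysSsts => syysytsyysysysstysts   [S -> s t y]

S=>syY=>syySs=>syysyYs=>syysytSts=>syysytsyYts=>syysytsyySsts=>syysytsyysyYsts=>syysytsyysySSsts=>syysytsyysysyYSsts=>syysytsyysysysSsts=>syysytsyysysysstysts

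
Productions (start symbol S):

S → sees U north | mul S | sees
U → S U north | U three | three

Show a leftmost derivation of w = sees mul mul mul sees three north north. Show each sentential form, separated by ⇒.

S ⇒ sees U north ⇒ sees S U north north ⇒ sees mul S U north north ⇒ sees mul mul S U north north ⇒ sees mul mul mul S U north north ⇒ sees mul mul mul sees U north north ⇒ sees mul mul mul sees three north north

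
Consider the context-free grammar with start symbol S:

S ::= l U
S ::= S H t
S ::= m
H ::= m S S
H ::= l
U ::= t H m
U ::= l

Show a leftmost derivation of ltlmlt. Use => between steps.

S => SHt   [S ::= S H t]
SHt => lUHt   [S ::= l U]
lUHt => ltHmHt   [U ::= t H m]
ltHmHt => ltlmHt   [H ::= l]
ltlmHt => ltlmlt   [H ::= l]

S=>SHt=>lUHt=>ltHmHt=>ltlmHt=>ltlmlt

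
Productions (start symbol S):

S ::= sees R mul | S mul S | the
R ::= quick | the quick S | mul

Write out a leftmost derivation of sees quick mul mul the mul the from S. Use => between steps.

S => S mul S => sees R mul mul S => sees quick mul mul S => sees quick mul mul S mul S => sees quick mul mul the mul S => sees quick mul mul the mul the

S => S mul S   [S ::= S mul S]
S mul S => sees R mul mul S   [S ::= sees R mul]
sees R mul mul S => sees quick mul mul S   [R ::= quick]
sees quick mul mul S => sees quick mul mul S mul S   [S ::= S mul S]
sees quick mul mul S mul S => sees quick mul mul the mul S   [S ::= the]
sees quick mul mul the mul S => sees quick mul mul the mul the   [S ::= the]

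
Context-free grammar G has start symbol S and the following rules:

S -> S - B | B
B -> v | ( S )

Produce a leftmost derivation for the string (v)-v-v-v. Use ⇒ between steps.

S ⇒ S-B ⇒ S-B-B ⇒ S-B-B-B ⇒ B-B-B-B ⇒ (S)-B-B-B ⇒ (B)-B-B-B ⇒ (v)-B-B-B ⇒ (v)-v-B-B ⇒ (v)-v-v-B ⇒ (v)-v-v-v

S ⇒ S-B   [S -> S - B]
S-B ⇒ S-B-B   [S -> S - B]
S-B-B ⇒ S-B-B-B   [S -> S - B]
S-B-B-B ⇒ B-B-B-B   [S -> B]
B-B-B-B ⇒ (S)-B-B-B   [B -> ( S )]
(S)-B-B-B ⇒ (B)-B-B-B   [S -> B]
(B)-B-B-B ⇒ (v)-B-B-B   [B -> v]
(v)-B-B-B ⇒ (v)-v-B-B   [B -> v]
(v)-v-B-B ⇒ (v)-v-v-B   [B -> v]
(v)-v-v-B ⇒ (v)-v-v-v   [B -> v]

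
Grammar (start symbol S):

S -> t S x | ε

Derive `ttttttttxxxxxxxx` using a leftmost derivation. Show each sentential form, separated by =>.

S => tSx   [S -> t S x]
tSx => ttSxx   [S -> t S x]
ttSxx => tttSxxx   [S -> t S x]
tttSxxx => ttttSxxxx   [S -> t S x]
ttttSxxxx => tttttSxxxxx   [S -> t S x]
tttttSxxxxx => ttttttSxxxxxx   [S -> t S x]
ttttttSxxxxxx => tttttttSxxxxxxx   [S -> t S x]
tttttttSxxxxxxx => ttttttttSxxxxxxxx   [S -> t S x]
ttttttttSxxxxxxxx => ttttttttxxxxxxxx   [S -> ε]

S => tSx => ttSxx => tttSxxx => ttttSxxxx => tttttSxxxxx => ttttttSxxxxxx => tttttttSxxxxxxx => ttttttttSxxxxxxxx => ttttttttxxxxxxxx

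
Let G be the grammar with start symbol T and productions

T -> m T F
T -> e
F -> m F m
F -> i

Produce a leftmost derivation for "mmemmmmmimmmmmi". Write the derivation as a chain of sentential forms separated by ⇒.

T ⇒ mTF ⇒ mmTFF ⇒ mmeFF ⇒ mmemFmF ⇒ mmemmFmmF ⇒ mmemmmFmmmF ⇒ mmemmmmFmmmmF ⇒ mmemmmmmFmmmmmF ⇒ mmemmmmmimmmmmF ⇒ mmemmmmmimmmmmi

T ⇒ mTF   [T -> m T F]
mTF ⇒ mmTFF   [T -> m T F]
mmTFF ⇒ mmeFF   [T -> e]
mmeFF ⇒ mmemFmF   [F -> m F m]
mmemFmF ⇒ mmemmFmmF   [F -> m F m]
mmemmFmmF ⇒ mmemmmFmmmF   [F -> m F m]
mmemmmFmmmF ⇒ mmemmmmFmmmmF   [F -> m F m]
mmemmmmFmmmmF ⇒ mmemmmmmFmmmmmF   [F -> m F m]
mmemmmmmFmmmmmF ⇒ mmemmmmmimmmmmF   [F -> i]
mmemmmmmimmmmmF ⇒ mmemmmmmimmmmmi   [F -> i]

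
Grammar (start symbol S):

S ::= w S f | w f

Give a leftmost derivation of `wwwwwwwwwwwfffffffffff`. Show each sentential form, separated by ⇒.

S ⇒ wSf ⇒ wwSff ⇒ wwwSfff ⇒ wwwwSffff ⇒ wwwwwSfffff ⇒ wwwwwwSffffff ⇒ wwwwwwwSfffffff ⇒ wwwwwwwwSffffffff ⇒ wwwwwwwwwSfffffffff ⇒ wwwwwwwwwwSffffffffff ⇒ wwwwwwwwwwwfffffffffff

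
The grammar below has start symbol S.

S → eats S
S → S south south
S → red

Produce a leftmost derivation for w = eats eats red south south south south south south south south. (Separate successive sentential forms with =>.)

S => eats S => eats S south south => eats S south south south south => eats S south south south south south south => eats eats S south south south south south south => eats eats S south south south south south south south south => eats eats red south south south south south south south south

S => eats S   [S → eats S]
eats S => eats S south south   [S → S south south]
eats S south south => eats S south south south south   [S → S south south]
eats S south south south south => eats S south south south south south south   [S → S south south]
eats S south south south south south south => eats eats S south south south south south south   [S → eats S]
eats eats S south south south south south south => eats eats S south south south south south south south south   [S → S south south]
eats eats S south south south south south south south south => eats eats red south south south south south south south south   [S → red]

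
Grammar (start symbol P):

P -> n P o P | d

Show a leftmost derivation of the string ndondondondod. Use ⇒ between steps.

P ⇒ nPoP ⇒ ndoP ⇒ ndonPoP ⇒ ndondoP ⇒ ndondonPoP ⇒ ndondondoP ⇒ ndondondonPoP ⇒ ndondondondoP ⇒ ndondondondod

P ⇒ nPoP   [P -> n P o P]
nPoP ⇒ ndoP   [P -> d]
ndoP ⇒ ndonPoP   [P -> n P o P]
ndonPoP ⇒ ndondoP   [P -> d]
ndondoP ⇒ ndondonPoP   [P -> n P o P]
ndondonPoP ⇒ ndondondoP   [P -> d]
ndondondoP ⇒ ndondondonPoP   [P -> n P o P]
ndondondonPoP ⇒ ndondondondoP   [P -> d]
ndondondondoP ⇒ ndondondondod   [P -> d]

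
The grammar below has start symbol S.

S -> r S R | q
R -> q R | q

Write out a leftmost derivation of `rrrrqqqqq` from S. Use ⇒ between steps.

S⇒rSR⇒rrSRR⇒rrrSRRR⇒rrrrSRRRR⇒rrrrqRRRR⇒rrrrqqRRR⇒rrrrqqqRR⇒rrrrqqqqR⇒rrrrqqqqq

S ⇒ rSR   [S -> r S R]
rSR ⇒ rrSRR   [S -> r S R]
rrSRR ⇒ rrrSRRR   [S -> r S R]
rrrSRRR ⇒ rrrrSRRRR   [S -> r S R]
rrrrSRRRR ⇒ rrrrqRRRR   [S -> q]
rrrrqRRRR ⇒ rrrrqqRRR   [R -> q]
rrrrqqRRR ⇒ rrrrqqqRR   [R -> q]
rrrrqqqRR ⇒ rrrrqqqqR   [R -> q]
rrrrqqqqR ⇒ rrrrqqqqq   [R -> q]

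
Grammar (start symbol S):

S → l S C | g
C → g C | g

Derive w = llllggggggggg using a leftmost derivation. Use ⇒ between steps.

S⇒lSC⇒llSCC⇒lllSCCC⇒llllSCCCC⇒llllgCCCC⇒llllggCCCC⇒llllgggCCC⇒llllggggCCC⇒llllgggggCCC⇒llllggggggCCC⇒llllgggggggCC⇒llllggggggggC⇒llllggggggggg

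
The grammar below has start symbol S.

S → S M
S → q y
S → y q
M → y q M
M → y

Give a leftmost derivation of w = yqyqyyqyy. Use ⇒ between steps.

S ⇒ SM   [S → S M]
SM ⇒ SMM   [S → S M]
SMM ⇒ SMMM   [S → S M]
SMMM ⇒ yqMMM   [S → y q]
yqMMM ⇒ yqyqMMM   [M → y q M]
yqyqMMM ⇒ yqyqyMM   [M → y]
yqyqyMM ⇒ yqyqyyqMM   [M → y q M]
yqyqyyqMM ⇒ yqyqyyqyM   [M → y]
yqyqyyqyM ⇒ yqyqyyqyy   [M → y]

S ⇒ SM ⇒ SMM ⇒ SMMM ⇒ yqMMM ⇒ yqyqMMM ⇒ yqyqyMM ⇒ yqyqyyqMM ⇒ yqyqyyqyM ⇒ yqyqyyqyy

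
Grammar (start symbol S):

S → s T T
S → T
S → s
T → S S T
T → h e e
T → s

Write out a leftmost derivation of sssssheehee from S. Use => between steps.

S=>sTT=>sSSTT=>sTSTT=>sSSTSTT=>ssSTSTT=>sssTSTT=>ssssSTT=>sssssTT=>sssssheeT=>sssssheehee

S => sTT   [S → s T T]
sTT => sSSTT   [T → S S T]
sSSTT => sTSTT   [S → T]
sTSTT => sSSTSTT   [T → S S T]
sSSTSTT => ssSTSTT   [S → s]
ssSTSTT => sssTSTT   [S → s]
sssTSTT => ssssSTT   [T → s]
ssssSTT => sssssTT   [S → s]
sssssTT => sssssheeT   [T → h e e]
sssssheeT => sssssheehee   [T → h e e]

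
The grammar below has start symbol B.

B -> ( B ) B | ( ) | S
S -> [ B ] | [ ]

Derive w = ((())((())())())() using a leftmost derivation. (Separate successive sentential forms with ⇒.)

B ⇒ (B)B   [B -> ( B ) B]
(B)B ⇒ ((B)B)B   [B -> ( B ) B]
((B)B)B ⇒ ((())B)B   [B -> ( )]
((())B)B ⇒ ((())(B)B)B   [B -> ( B ) B]
((())(B)B)B ⇒ ((())((B)B)B)B   [B -> ( B ) B]
((())((B)B)B)B ⇒ ((())((())B)B)B   [B -> ( )]
((())((())B)B)B ⇒ ((())((())())B)B   [B -> ( )]
((())((())())B)B ⇒ ((())((())())())B   [B -> ( )]
((())((())())())B ⇒ ((())((())())())()   [B -> ( )]

B⇒(B)B⇒((B)B)B⇒((())B)B⇒((())(B)B)B⇒((())((B)B)B)B⇒((())((())B)B)B⇒((())((())())B)B⇒((())((())())())B⇒((())((())())())()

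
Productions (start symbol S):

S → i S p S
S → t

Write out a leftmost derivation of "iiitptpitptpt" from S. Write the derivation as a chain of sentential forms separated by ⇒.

S ⇒ iSpS ⇒ iiSpSpS ⇒ iiiSpSpSpS ⇒ iiitpSpSpS ⇒ iiitptpSpS ⇒ iiitptpiSpSpS ⇒ iiitptpitpSpS ⇒ iiitptpitptpS ⇒ iiitptpitptpt

S ⇒ iSpS   [S → i S p S]
iSpS ⇒ iiSpSpS   [S → i S p S]
iiSpSpS ⇒ iiiSpSpSpS   [S → i S p S]
iiiSpSpSpS ⇒ iiitpSpSpS   [S → t]
iiitpSpSpS ⇒ iiitptpSpS   [S → t]
iiitptpSpS ⇒ iiitptpiSpSpS   [S → i S p S]
iiitptpiSpSpS ⇒ iiitptpitpSpS   [S → t]
iiitptpitpSpS ⇒ iiitptpitptpS   [S → t]
iiitptpitptpS ⇒ iiitptpitptpt   [S → t]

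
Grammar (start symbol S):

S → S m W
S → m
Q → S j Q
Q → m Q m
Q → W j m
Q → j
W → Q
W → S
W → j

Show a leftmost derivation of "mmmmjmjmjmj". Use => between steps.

S => SmW   [S → S m W]
SmW => mmW   [S → m]
mmW => mmS   [W → S]
mmS => mmSmW   [S → S m W]
mmSmW => mmSmWmW   [S → S m W]
mmSmWmW => mmSmWmWmW   [S → S m W]
mmSmWmWmW => mmSmWmWmWmW   [S → S m W]
mmSmWmWmWmW => mmmmWmWmWmW   [S → m]
mmmmWmWmWmW => mmmmjmWmWmW   [W → j]
mmmmjmWmWmW => mmmmjmjmWmW   [W → j]
mmmmjmjmWmW => mmmmjmjmjmW   [W → j]
mmmmjmjmjmW => mmmmjmjmjmj   [W → j]

S => SmW => mmW => mmS => mmSmW => mmSmWmW => mmSmWmWmW => mmSmWmWmWmW => mmmmWmWmWmW => mmmmjmWmWmW => mmmmjmjmWmW => mmmmjmjmjmW => mmmmjmjmjmj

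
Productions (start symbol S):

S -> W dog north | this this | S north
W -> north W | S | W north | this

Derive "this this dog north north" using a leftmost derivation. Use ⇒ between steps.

S ⇒ S north ⇒ W dog north north ⇒ S dog north north ⇒ this this dog north north

S ⇒ S north   [S -> S north]
S north ⇒ W dog north north   [S -> W dog north]
W dog north north ⇒ S dog north north   [W -> S]
S dog north north ⇒ this this dog north north   [S -> this this]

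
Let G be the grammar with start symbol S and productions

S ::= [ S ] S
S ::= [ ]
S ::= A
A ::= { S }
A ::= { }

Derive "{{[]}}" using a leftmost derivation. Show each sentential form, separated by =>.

S=>A=>{S}=>{A}=>{{S}}=>{{[]}}

S => A   [S ::= A]
A => {S}   [A ::= { S }]
{S} => {A}   [S ::= A]
{A} => {{S}}   [A ::= { S }]
{{S}} => {{[]}}   [S ::= [ ]]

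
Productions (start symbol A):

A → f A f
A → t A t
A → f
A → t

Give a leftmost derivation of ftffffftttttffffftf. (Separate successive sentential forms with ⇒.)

A⇒fAf⇒ftAtf⇒ftfAftf⇒ftffAfftf⇒ftfffAffftf⇒ftffffAfffftf⇒ftfffffAffffftf⇒ftffffftAtffffftf⇒ftfffffttAttffffftf⇒ftffffftttttffffftf

A ⇒ fAf   [A → f A f]
fAf ⇒ ftAtf   [A → t A t]
ftAtf ⇒ ftfAftf   [A → f A f]
ftfAftf ⇒ ftffAfftf   [A → f A f]
ftffAfftf ⇒ ftfffAffftf   [A → f A f]
ftfffAffftf ⇒ ftffffAfffftf   [A → f A f]
ftffffAfffftf ⇒ ftfffffAffffftf   [A → f A f]
ftfffffAffffftf ⇒ ftffffftAtffffftf   [A → t A t]
ftffffftAtffffftf ⇒ ftfffffttAttffffftf   [A → t A t]
ftfffffttAttffffftf ⇒ ftffffftttttffffftf   [A → t]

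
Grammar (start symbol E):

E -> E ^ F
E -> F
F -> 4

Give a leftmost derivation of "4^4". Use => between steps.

E => E^F   [E -> E ^ F]
E^F => F^F   [E -> F]
F^F => 4^F   [F -> 4]
4^F => 4^4   [F -> 4]

E => E^F => F^F => 4^F => 4^4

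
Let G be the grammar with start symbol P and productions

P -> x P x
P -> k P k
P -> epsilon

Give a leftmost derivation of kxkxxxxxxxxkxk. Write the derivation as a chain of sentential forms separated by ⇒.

P ⇒ kPk ⇒ kxPxk ⇒ kxkPkxk ⇒ kxkxPxkxk ⇒ kxkxxPxxkxk ⇒ kxkxxxPxxxkxk ⇒ kxkxxxxPxxxxkxk ⇒ kxkxxxxxxxxkxk

P ⇒ kPk   [P -> k P k]
kPk ⇒ kxPxk   [P -> x P x]
kxPxk ⇒ kxkPkxk   [P -> k P k]
kxkPkxk ⇒ kxkxPxkxk   [P -> x P x]
kxkxPxkxk ⇒ kxkxxPxxkxk   [P -> x P x]
kxkxxPxxkxk ⇒ kxkxxxPxxxkxk   [P -> x P x]
kxkxxxPxxxkxk ⇒ kxkxxxxPxxxxkxk   [P -> x P x]
kxkxxxxPxxxxkxk ⇒ kxkxxxxxxxxkxk   [P -> epsilon]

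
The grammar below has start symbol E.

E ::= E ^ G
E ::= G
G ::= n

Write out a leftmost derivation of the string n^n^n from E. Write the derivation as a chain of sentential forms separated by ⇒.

E ⇒ E^G   [E ::= E ^ G]
E^G ⇒ E^G^G   [E ::= E ^ G]
E^G^G ⇒ G^G^G   [E ::= G]
G^G^G ⇒ n^G^G   [G ::= n]
n^G^G ⇒ n^n^G   [G ::= n]
n^n^G ⇒ n^n^n   [G ::= n]

E⇒E^G⇒E^G^G⇒G^G^G⇒n^G^G⇒n^n^G⇒n^n^n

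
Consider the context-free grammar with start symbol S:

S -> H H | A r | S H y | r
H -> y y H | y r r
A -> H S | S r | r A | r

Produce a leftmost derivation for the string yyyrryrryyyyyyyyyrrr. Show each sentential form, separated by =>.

S=>Ar=>HSr=>yyHSr=>yyyrrSr=>yyyrrHHr=>yyyrryrrHr=>yyyrryrryyHr=>yyyrryrryyyyHr=>yyyrryrryyyyyyHr=>yyyrryrryyyyyyyyHr=>yyyrryrryyyyyyyyyrrr

S => Ar   [S -> A r]
Ar => HSr   [A -> H S]
HSr => yyHSr   [H -> y y H]
yyHSr => yyyrrSr   [H -> y r r]
yyyrrSr => yyyrrHHr   [S -> H H]
yyyrrHHr => yyyrryrrHr   [H -> y r r]
yyyrryrrHr => yyyrryrryyHr   [H -> y y H]
yyyrryrryyHr => yyyrryrryyyyHr   [H -> y y H]
yyyrryrryyyyHr => yyyrryrryyyyyyHr   [H -> y y H]
yyyrryrryyyyyyHr => yyyrryrryyyyyyyyHr   [H -> y y H]
yyyrryrryyyyyyyyHr => yyyrryrryyyyyyyyyrrr   [H -> y r r]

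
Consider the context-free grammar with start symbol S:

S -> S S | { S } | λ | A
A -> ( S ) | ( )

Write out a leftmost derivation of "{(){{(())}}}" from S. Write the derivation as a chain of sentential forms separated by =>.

S => {S} => {SS} => {SSS} => {ASS} => {()SS} => {(){S}S} => {(){{S}}S} => {(){{A}}S} => {(){{(S)}}S} => {(){{(A)}}S} => {(){{(())}}S} => {(){{(())}}}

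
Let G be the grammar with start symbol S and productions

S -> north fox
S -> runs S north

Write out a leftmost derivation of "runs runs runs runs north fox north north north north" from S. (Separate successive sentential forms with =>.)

S => runs S north => runs runs S north north => runs runs runs S north north north => runs runs runs runs S north north north north => runs runs runs runs north fox north north north north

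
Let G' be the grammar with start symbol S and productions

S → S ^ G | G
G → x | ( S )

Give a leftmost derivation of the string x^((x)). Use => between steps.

S => S^G => G^G => x^G => x^(S) => x^(G) => x^((S)) => x^((G)) => x^((x))

S => S^G   [S → S ^ G]
S^G => G^G   [S → G]
G^G => x^G   [G → x]
x^G => x^(S)   [G → ( S )]
x^(S) => x^(G)   [S → G]
x^(G) => x^((S))   [G → ( S )]
x^((S)) => x^((G))   [S → G]
x^((G)) => x^((x))   [G → x]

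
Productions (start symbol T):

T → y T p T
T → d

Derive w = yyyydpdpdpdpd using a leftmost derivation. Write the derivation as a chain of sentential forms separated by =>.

T => yTpT => yyTpTpT => yyyTpTpTpT => yyyyTpTpTpTpT => yyyydpTpTpTpT => yyyydpdpTpTpT => yyyydpdpdpTpT => yyyydpdpdpdpT => yyyydpdpdpdpd

T => yTpT   [T → y T p T]
yTpT => yyTpTpT   [T → y T p T]
yyTpTpT => yyyTpTpTpT   [T → y T p T]
yyyTpTpTpT => yyyyTpTpTpTpT   [T → y T p T]
yyyyTpTpTpTpT => yyyydpTpTpTpT   [T → d]
yyyydpTpTpTpT => yyyydpdpTpTpT   [T → d]
yyyydpdpTpTpT => yyyydpdpdpTpT   [T → d]
yyyydpdpdpTpT => yyyydpdpdpdpT   [T → d]
yyyydpdpdpdpT => yyyydpdpdpdpd   [T → d]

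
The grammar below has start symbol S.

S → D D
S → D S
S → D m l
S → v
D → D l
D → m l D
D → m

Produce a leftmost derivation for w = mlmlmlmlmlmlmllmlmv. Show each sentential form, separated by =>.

S => DS => DlS => mlDlS => mlmlDlS => mlmlmlDlS => mlmlmlmlDlS => mlmlmlmlDllS => mlmlmlmlmlDllS => mlmlmlmlmlmlDllS => mlmlmlmlmlmlmllS => mlmlmlmlmlmlmllDS => mlmlmlmlmlmlmllmlDS => mlmlmlmlmlmlmllmlmS => mlmlmlmlmlmlmllmlmv

S => DS   [S → D S]
DS => DlS   [D → D l]
DlS => mlDlS   [D → m l D]
mlDlS => mlmlDlS   [D → m l D]
mlmlDlS => mlmlmlDlS   [D → m l D]
mlmlmlDlS => mlmlmlmlDlS   [D → m l D]
mlmlmlmlDlS => mlmlmlmlDllS   [D → D l]
mlmlmlmlDllS => mlmlmlmlmlDllS   [D → m l D]
mlmlmlmlmlDllS => mlmlmlmlmlmlDllS   [D → m l D]
mlmlmlmlmlmlDllS => mlmlmlmlmlmlmllS   [D → m]
mlmlmlmlmlmlmllS => mlmlmlmlmlmlmllDS   [S → D S]
mlmlmlmlmlmlmllDS => mlmlmlmlmlmlmllmlDS   [D → m l D]
mlmlmlmlmlmlmllmlDS => mlmlmlmlmlmlmllmlmS   [D → m]
mlmlmlmlmlmlmllmlmS => mlmlmlmlmlmlmllmlmv   [S → v]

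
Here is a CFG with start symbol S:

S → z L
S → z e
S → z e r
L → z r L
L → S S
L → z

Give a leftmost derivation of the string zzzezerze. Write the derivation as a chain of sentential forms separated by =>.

S => zL   [S → z L]
zL => zSS   [L → S S]
zSS => zzLS   [S → z L]
zzLS => zzSSS   [L → S S]
zzSSS => zzzeSS   [S → z e]
zzzeSS => zzzezerS   [S → z e r]
zzzezerS => zzzezerze   [S → z e]

S=>zL=>zSS=>zzLS=>zzSSS=>zzzeSS=>zzzezerS=>zzzezerze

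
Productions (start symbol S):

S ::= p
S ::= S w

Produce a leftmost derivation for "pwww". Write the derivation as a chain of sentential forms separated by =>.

S=>Sw=>Sww=>Swww=>pwww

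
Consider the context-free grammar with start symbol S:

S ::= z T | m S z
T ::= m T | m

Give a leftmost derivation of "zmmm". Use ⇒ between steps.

S ⇒ zT ⇒ zmT ⇒ zmmT ⇒ zmmm

S ⇒ zT   [S ::= z T]
zT ⇒ zmT   [T ::= m T]
zmT ⇒ zmmT   [T ::= m T]
zmmT ⇒ zmmm   [T ::= m]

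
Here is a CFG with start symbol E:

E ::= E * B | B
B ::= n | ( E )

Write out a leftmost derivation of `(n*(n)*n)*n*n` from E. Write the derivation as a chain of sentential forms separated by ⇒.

E ⇒ E*B ⇒ E*B*B ⇒ B*B*B ⇒ (E)*B*B ⇒ (E*B)*B*B ⇒ (E*B*B)*B*B ⇒ (B*B*B)*B*B ⇒ (n*B*B)*B*B ⇒ (n*(E)*B)*B*B ⇒ (n*(B)*B)*B*B ⇒ (n*(n)*B)*B*B ⇒ (n*(n)*n)*B*B ⇒ (n*(n)*n)*n*B ⇒ (n*(n)*n)*n*n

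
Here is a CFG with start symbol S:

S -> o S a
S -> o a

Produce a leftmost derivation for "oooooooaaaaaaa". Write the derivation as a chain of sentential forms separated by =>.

S=>oSa=>ooSaa=>oooSaaa=>ooooSaaaa=>oooooSaaaaa=>ooooooSaaaaaa=>oooooooaaaaaaa

S => oSa   [S -> o S a]
oSa => ooSaa   [S -> o S a]
ooSaa => oooSaaa   [S -> o S a]
oooSaaa => ooooSaaaa   [S -> o S a]
ooooSaaaa => oooooSaaaaa   [S -> o S a]
oooooSaaaaa => ooooooSaaaaaa   [S -> o S a]
ooooooSaaaaaa => oooooooaaaaaaa   [S -> o a]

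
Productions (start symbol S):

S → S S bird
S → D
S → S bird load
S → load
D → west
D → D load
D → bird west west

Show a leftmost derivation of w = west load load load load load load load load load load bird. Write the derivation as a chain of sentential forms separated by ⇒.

S ⇒ S S bird ⇒ D S bird ⇒ D load S bird ⇒ D load load S bird ⇒ D load load load S bird ⇒ D load load load load S bird ⇒ D load load load load load S bird ⇒ D load load load load load load S bird ⇒ D load load load load load load load S bird ⇒ D load load load load load load load load S bird ⇒ D load load load load load load load load load S bird ⇒ west load load load load load load load load load S bird ⇒ west load load load load load load load load load load bird

S ⇒ S S bird   [S → S S bird]
S S bird ⇒ D S bird   [S → D]
D S bird ⇒ D load S bird   [D → D load]
D load S bird ⇒ D load load S bird   [D → D load]
D load load S bird ⇒ D load load load S bird   [D → D load]
D load load load S bird ⇒ D load load load load S bird   [D → D load]
D load load load load S bird ⇒ D load load load load load S bird   [D → D load]
D load load load load load S bird ⇒ D load load load load load load S bird   [D → D load]
D load load load load load load S bird ⇒ D load load load load load load load S bird   [D → D load]
D load load load load load load load S bird ⇒ D load load load load load load load load S bird   [D → D load]
D load load load load load load load load S bird ⇒ D load load load load load load load load load S bird   [D → D load]
D load load load load load load load load load S bird ⇒ west load load load load load load load load load S bird   [D → west]
west load load load load load load load load load S bird ⇒ west load load load load load load load load load load bird   [S → load]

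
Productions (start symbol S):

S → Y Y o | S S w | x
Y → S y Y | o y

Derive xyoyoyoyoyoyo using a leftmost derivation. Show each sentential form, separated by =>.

S=>YYo=>SyYYo=>YYoyYYo=>SyYYoyYYo=>xyYYoyYYo=>xyoyYoyYYo=>xyoyoyoyYYo=>xyoyoyoyoyYo=>xyoyoyoyoyoyo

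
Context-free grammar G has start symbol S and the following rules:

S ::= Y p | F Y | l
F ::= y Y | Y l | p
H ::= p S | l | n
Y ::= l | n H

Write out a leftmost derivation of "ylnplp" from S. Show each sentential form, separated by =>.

S=>FY=>yYY=>ylY=>ylnH=>ylnpS=>ylnpYp=>ylnplp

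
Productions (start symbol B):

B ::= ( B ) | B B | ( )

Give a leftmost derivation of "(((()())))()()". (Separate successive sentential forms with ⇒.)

B ⇒ BB   [B ::= B B]
BB ⇒ BBB   [B ::= B B]
BBB ⇒ (B)BB   [B ::= ( B )]
(B)BB ⇒ ((B))BB   [B ::= ( B )]
((B))BB ⇒ (((B)))BB   [B ::= ( B )]
(((B)))BB ⇒ (((BB)))BB   [B ::= B B]
(((BB)))BB ⇒ (((()B)))BB   [B ::= ( )]
(((()B)))BB ⇒ (((()())))BB   [B ::= ( )]
(((()())))BB ⇒ (((()())))()B   [B ::= ( )]
(((()())))()B ⇒ (((()())))()()   [B ::= ( )]

B⇒BB⇒BBB⇒(B)BB⇒((B))BB⇒(((B)))BB⇒(((BB)))BB⇒(((()B)))BB⇒(((()())))BB⇒(((()())))()B⇒(((()())))()()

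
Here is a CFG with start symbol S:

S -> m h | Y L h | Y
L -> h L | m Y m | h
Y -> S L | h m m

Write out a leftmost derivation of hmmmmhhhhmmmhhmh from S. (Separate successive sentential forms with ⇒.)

S⇒YLh⇒SLLh⇒YLLh⇒hmmLLh⇒hmmmYmLh⇒hmmmSLmLh⇒hmmmmhLmLh⇒hmmmmhhLmLh⇒hmmmmhhhLmLh⇒hmmmmhhhhmLh⇒hmmmmhhhhmmYmh⇒hmmmmhhhhmmSLmh⇒hmmmmhhhhmmmhLmh⇒hmmmmhhhhmmmhhmh

S ⇒ YLh   [S -> Y L h]
YLh ⇒ SLLh   [Y -> S L]
SLLh ⇒ YLLh   [S -> Y]
YLLh ⇒ hmmLLh   [Y -> h m m]
hmmLLh ⇒ hmmmYmLh   [L -> m Y m]
hmmmYmLh ⇒ hmmmSLmLh   [Y -> S L]
hmmmSLmLh ⇒ hmmmmhLmLh   [S -> m h]
hmmmmhLmLh ⇒ hmmmmhhLmLh   [L -> h L]
hmmmmhhLmLh ⇒ hmmmmhhhLmLh   [L -> h L]
hmmmmhhhLmLh ⇒ hmmmmhhhhmLh   [L -> h]
hmmmmhhhhmLh ⇒ hmmmmhhhhmmYmh   [L -> m Y m]
hmmmmhhhhmmYmh ⇒ hmmmmhhhhmmSLmh   [Y -> S L]
hmmmmhhhhmmSLmh ⇒ hmmmmhhhhmmmhLmh   [S -> m h]
hmmmmhhhhmmmhLmh ⇒ hmmmmhhhhmmmhhmh   [L -> h]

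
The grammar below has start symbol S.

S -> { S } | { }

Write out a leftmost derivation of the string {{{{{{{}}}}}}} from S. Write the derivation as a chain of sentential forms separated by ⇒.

S ⇒ {S} ⇒ {{S}} ⇒ {{{S}}} ⇒ {{{{S}}}} ⇒ {{{{{S}}}}} ⇒ {{{{{{S}}}}}} ⇒ {{{{{{{}}}}}}}

S ⇒ {S}   [S -> { S }]
{S} ⇒ {{S}}   [S -> { S }]
{{S}} ⇒ {{{S}}}   [S -> { S }]
{{{S}}} ⇒ {{{{S}}}}   [S -> { S }]
{{{{S}}}} ⇒ {{{{{S}}}}}   [S -> { S }]
{{{{{S}}}}} ⇒ {{{{{{S}}}}}}   [S -> { S }]
{{{{{{S}}}}}} ⇒ {{{{{{{}}}}}}}   [S -> { }]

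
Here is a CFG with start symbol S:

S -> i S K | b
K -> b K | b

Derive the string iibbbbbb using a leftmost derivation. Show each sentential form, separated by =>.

S => iSK   [S -> i S K]
iSK => iiSKK   [S -> i S K]
iiSKK => iibKK   [S -> b]
iibKK => iibbKK   [K -> b K]
iibbKK => iibbbKK   [K -> b K]
iibbbKK => iibbbbKK   [K -> b K]
iibbbbKK => iibbbbbK   [K -> b]
iibbbbbK => iibbbbbb   [K -> b]

S => iSK => iiSKK => iibKK => iibbKK => iibbbKK => iibbbbKK => iibbbbbK => iibbbbbb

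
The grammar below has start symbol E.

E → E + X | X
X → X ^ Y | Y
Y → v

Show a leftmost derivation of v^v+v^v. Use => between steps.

E => E+X   [E → E + X]
E+X => X+X   [E → X]
X+X => X^Y+X   [X → X ^ Y]
X^Y+X => Y^Y+X   [X → Y]
Y^Y+X => v^Y+X   [Y → v]
v^Y+X => v^v+X   [Y → v]
v^v+X => v^v+X^Y   [X → X ^ Y]
v^v+X^Y => v^v+Y^Y   [X → Y]
v^v+Y^Y => v^v+v^Y   [Y → v]
v^v+v^Y => v^v+v^v   [Y → v]

E => E+X => X+X => X^Y+X => Y^Y+X => v^Y+X => v^v+X => v^v+X^Y => v^v+Y^Y => v^v+v^Y => v^v+v^v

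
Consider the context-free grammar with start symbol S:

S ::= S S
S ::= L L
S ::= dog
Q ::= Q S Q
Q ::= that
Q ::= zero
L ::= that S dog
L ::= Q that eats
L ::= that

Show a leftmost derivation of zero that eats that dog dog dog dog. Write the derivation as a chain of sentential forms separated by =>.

S => S S   [S ::= S S]
S S => S S S   [S ::= S S]
S S S => S S S S   [S ::= S S]
S S S S => S S S S S   [S ::= S S]
S S S S S => L L S S S S   [S ::= L L]
L L S S S S => Q that eats L S S S S   [L ::= Q that eats]
Q that eats L S S S S => zero that eats L S S S S   [Q ::= zero]
zero that eats L S S S S => zero that eats that S S S S   [L ::= that]
zero that eats that S S S S => zero that eats that dog S S S   [S ::= dog]
zero that eats that dog S S S => zero that eats that dog dog S S   [S ::= dog]
zero that eats that dog dog S S => zero that eats that dog dog dog S   [S ::= dog]
zero that eats that dog dog dog S => zero that eats that dog dog dog dog   [S ::= dog]

S => S S => S S S => S S S S => S S S S S => L L S S S S => Q that eats L S S S S => zero that eats L S S S S => zero that eats that S S S S => zero that eats that dog S S S => zero that eats that dog dog S S => zero that eats that dog dog dog S => zero that eats that dog dog dog dog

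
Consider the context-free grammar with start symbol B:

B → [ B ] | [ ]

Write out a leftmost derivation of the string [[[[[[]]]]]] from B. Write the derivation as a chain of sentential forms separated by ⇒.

B ⇒ [B]   [B → [ B ]]
[B] ⇒ [[B]]   [B → [ B ]]
[[B]] ⇒ [[[B]]]   [B → [ B ]]
[[[B]]] ⇒ [[[[B]]]]   [B → [ B ]]
[[[[B]]]] ⇒ [[[[[B]]]]]   [B → [ B ]]
[[[[[B]]]]] ⇒ [[[[[[]]]]]]   [B → [ ]]

B⇒[B]⇒[[B]]⇒[[[B]]]⇒[[[[B]]]]⇒[[[[[B]]]]]⇒[[[[[[]]]]]]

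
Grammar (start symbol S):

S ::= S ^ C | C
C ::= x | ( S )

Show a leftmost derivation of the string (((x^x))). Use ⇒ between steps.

S ⇒ C ⇒ (S) ⇒ (C) ⇒ ((S)) ⇒ ((C)) ⇒ (((S))) ⇒ (((S^C))) ⇒ (((C^C))) ⇒ (((x^C))) ⇒ (((x^x)))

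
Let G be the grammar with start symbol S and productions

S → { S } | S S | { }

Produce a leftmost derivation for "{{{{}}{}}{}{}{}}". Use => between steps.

S => {S}   [S → { S }]
{S} => {SS}   [S → S S]
{SS} => {SSS}   [S → S S]
{SSS} => {SSSS}   [S → S S]
{SSSS} => {{S}SSS}   [S → { S }]
{{S}SSS} => {{SS}SSS}   [S → S S]
{{SS}SSS} => {{{S}S}SSS}   [S → { S }]
{{{S}S}SSS} => {{{{}}S}SSS}   [S → { }]
{{{{}}S}SSS} => {{{{}}{}}SSS}   [S → { }]
{{{{}}{}}SSS} => {{{{}}{}}{}SS}   [S → { }]
{{{{}}{}}{}SS} => {{{{}}{}}{}{}S}   [S → { }]
{{{{}}{}}{}{}S} => {{{{}}{}}{}{}{}}   [S → { }]

S => {S} => {SS} => {SSS} => {SSSS} => {{S}SSS} => {{SS}SSS} => {{{S}S}SSS} => {{{{}}S}SSS} => {{{{}}{}}SSS} => {{{{}}{}}{}SS} => {{{{}}{}}{}{}S} => {{{{}}{}}{}{}{}}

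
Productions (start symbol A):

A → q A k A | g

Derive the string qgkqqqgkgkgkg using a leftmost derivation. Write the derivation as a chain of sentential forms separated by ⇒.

A ⇒ qAkA ⇒ qgkA ⇒ qgkqAkA ⇒ qgkqqAkAkA ⇒ qgkqqqAkAkAkA ⇒ qgkqqqgkAkAkA ⇒ qgkqqqgkgkAkA ⇒ qgkqqqgkgkgkA ⇒ qgkqqqgkgkgkg

A ⇒ qAkA   [A → q A k A]
qAkA ⇒ qgkA   [A → g]
qgkA ⇒ qgkqAkA   [A → q A k A]
qgkqAkA ⇒ qgkqqAkAkA   [A → q A k A]
qgkqqAkAkA ⇒ qgkqqqAkAkAkA   [A → q A k A]
qgkqqqAkAkAkA ⇒ qgkqqqgkAkAkA   [A → g]
qgkqqqgkAkAkA ⇒ qgkqqqgkgkAkA   [A → g]
qgkqqqgkgkAkA ⇒ qgkqqqgkgkgkA   [A → g]
qgkqqqgkgkgkA ⇒ qgkqqqgkgkgkg   [A → g]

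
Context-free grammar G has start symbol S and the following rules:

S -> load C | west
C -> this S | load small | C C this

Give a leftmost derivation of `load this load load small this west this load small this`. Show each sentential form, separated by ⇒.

S ⇒ load C   [S -> load C]
load C ⇒ load this S   [C -> this S]
load this S ⇒ load this load C   [S -> load C]
load this load C ⇒ load this load C C this   [C -> C C this]
load this load C C this ⇒ load this load C C this C this   [C -> C C this]
load this load C C this C this ⇒ load this load load small C this C this   [C -> load small]
load this load load small C this C this ⇒ load this load load small this S this C this   [C -> this S]
load this load load small this S this C this ⇒ load this load load small this west this C this   [S -> west]
load this load load small this west this C this ⇒ load this load load small this west this load small this   [C -> load small]

S ⇒ load C ⇒ load this S ⇒ load this load C ⇒ load this load C C this ⇒ load this load C C this C this ⇒ load this load load small C this C this ⇒ load this load load small this S this C this ⇒ load this load load small this west this C this ⇒ load this load load small this west this load small this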